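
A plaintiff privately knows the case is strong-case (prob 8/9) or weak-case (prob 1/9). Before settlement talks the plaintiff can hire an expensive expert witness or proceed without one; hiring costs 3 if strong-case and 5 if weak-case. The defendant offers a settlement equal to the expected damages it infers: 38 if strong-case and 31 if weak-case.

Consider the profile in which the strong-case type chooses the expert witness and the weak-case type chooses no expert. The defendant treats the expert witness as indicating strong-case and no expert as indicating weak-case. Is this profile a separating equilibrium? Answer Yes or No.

No

Under these beliefs, the expert witness earns settlement 38 and no expert earns settlement 31.
strong-case: the expert witness nets 38 − 3 = 35; no expert nets 31. strong-case prefers the expert witness.
weak-case: the expert witness nets 38 − 5 = 33; no expert nets 31. weak-case would deviate to the expert witness.
weak-case has a profitable deviation, so the profile is not an equilibrium.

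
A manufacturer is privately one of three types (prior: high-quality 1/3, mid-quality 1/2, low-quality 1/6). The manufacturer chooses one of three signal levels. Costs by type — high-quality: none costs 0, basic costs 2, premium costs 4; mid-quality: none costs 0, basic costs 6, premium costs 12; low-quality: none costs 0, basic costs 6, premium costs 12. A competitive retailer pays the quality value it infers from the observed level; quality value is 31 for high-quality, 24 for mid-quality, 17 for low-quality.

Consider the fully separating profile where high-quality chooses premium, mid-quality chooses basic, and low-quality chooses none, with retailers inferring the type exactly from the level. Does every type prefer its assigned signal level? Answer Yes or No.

No

Separating prices: premium → 31, basic → 24, none → 17.
high-quality (assigned premium): none: 17 − 0 = 17; basic: 24 − 2 = 22; premium: 31 − 4 = 27. high-quality stays.
mid-quality (assigned basic): none: 17 − 0 = 17; basic: 24 − 6 = 18; premium: 31 − 12 = 19. mid-quality prefers premium.
low-quality (assigned none): none: 17 − 0 = 17; basic: 24 − 6 = 18; premium: 31 − 12 = 19. low-quality prefers premium.
At least one type deviates; the separating profile fails.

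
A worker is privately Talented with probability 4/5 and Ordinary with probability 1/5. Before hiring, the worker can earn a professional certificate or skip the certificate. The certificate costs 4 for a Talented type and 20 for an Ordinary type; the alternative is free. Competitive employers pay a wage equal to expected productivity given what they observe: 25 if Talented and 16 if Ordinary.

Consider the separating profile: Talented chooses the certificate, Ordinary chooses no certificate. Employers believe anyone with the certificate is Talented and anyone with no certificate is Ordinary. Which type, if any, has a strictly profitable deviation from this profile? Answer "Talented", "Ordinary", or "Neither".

Neither

The certificate pays 25; no certificate pays 16.
Talented: assigned the certificate, nets 25 − 4 = 21; deviating to no certificate nets 16.
Ordinary: assigned no certificate, nets 16; deviating to the certificate nets 25 − 20 = 5.
Both types strictly prefer their assigned action; no profitable deviation.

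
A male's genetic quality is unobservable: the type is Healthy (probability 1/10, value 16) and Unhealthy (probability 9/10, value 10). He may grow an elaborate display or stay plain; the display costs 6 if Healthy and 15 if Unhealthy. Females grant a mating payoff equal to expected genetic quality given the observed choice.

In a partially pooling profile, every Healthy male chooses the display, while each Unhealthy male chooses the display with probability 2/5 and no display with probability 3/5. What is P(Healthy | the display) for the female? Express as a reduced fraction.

5/23

P(the display) = (1/10)·1 + (9/10)·(2/5) = 23/50.
By Bayes' rule, P(Healthy | the display) = (1/10) / (23/50) = 5/23.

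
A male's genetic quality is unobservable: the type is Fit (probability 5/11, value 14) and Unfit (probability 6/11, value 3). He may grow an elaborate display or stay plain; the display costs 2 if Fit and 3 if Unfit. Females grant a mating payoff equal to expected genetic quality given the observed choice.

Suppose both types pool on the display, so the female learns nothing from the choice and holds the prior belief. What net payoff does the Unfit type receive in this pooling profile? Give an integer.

5

Pooled mating payoff = 5/11·14 + 6/11·3 = 8.
Unfit pays cost 3 for the display, so net payoff = 8 − 3 = 5.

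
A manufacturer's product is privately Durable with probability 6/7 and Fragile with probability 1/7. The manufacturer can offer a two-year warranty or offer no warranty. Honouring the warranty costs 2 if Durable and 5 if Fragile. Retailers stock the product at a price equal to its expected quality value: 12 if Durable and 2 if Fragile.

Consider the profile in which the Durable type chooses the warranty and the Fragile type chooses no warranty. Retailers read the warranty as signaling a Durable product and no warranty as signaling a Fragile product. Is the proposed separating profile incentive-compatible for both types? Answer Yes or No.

No

Under these beliefs, the warranty earns price 12 and no warranty earns price 2.
Durable: the warranty nets 12 − 2 = 10; no warranty nets 2. Durable prefers the warranty.
Fragile: the warranty nets 12 − 5 = 7; no warranty nets 2. Fragile would deviate to the warranty.
Fragile has a profitable deviation, so the profile is not an equilibrium.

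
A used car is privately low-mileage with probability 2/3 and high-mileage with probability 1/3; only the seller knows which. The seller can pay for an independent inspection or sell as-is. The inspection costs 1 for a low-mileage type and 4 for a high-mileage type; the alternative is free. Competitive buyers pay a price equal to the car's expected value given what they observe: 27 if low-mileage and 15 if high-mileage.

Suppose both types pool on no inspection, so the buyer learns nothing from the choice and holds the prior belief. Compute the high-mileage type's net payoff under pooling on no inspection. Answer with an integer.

Pooled price = 2/3·27 + 1/3·15 = 23.
high-mileage pays no cost for no inspection, so net payoff = 23.

23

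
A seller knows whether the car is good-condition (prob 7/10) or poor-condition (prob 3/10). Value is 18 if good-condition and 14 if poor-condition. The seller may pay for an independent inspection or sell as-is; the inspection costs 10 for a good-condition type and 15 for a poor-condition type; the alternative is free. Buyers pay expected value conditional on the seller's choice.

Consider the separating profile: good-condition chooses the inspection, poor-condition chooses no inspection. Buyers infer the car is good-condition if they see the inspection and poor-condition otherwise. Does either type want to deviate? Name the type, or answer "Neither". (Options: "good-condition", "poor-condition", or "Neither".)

good-condition

The inspection pays 18; no inspection pays 14.
good-condition: assigned the inspection, nets 18 − 10 = 8; deviating to no inspection nets 14.
poor-condition: assigned no inspection, nets 14; deviating to the inspection nets 18 − 15 = 3.
The good-condition type gains 6 by deviating.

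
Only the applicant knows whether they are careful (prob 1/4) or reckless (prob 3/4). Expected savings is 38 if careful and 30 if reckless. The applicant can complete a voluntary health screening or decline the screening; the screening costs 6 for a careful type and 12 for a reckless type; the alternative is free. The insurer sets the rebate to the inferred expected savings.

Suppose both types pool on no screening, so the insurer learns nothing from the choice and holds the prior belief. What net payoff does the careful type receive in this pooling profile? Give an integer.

32

Pooled rebate = 1/4·38 + 3/4·30 = 32.
careful pays no cost for no screening, so net payoff = 32.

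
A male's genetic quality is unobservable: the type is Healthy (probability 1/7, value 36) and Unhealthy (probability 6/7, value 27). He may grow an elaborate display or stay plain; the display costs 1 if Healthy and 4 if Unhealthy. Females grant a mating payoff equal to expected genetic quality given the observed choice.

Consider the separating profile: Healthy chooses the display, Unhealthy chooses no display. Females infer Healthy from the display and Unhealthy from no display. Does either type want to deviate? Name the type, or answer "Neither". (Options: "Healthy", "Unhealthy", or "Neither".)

The display pays 36; no display pays 27.
Healthy: assigned the display, nets 36 − 1 = 35; deviating to no display nets 27.
Unhealthy: assigned no display, nets 27; deviating to the display nets 36 − 4 = 32.
The Unhealthy type gains 5 by deviating.

Unhealthy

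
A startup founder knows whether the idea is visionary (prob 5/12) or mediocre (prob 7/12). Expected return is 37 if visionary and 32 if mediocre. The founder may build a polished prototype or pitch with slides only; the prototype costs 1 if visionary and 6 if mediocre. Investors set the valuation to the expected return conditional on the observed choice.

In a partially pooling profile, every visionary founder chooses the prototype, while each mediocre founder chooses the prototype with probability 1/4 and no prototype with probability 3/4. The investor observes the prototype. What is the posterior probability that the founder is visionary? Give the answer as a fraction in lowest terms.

20/27

P(the prototype) = (5/12)·1 + (7/12)·(1/4) = 9/16.
By Bayes' rule, P(visionary | the prototype) = (5/12) / (9/16) = 20/27.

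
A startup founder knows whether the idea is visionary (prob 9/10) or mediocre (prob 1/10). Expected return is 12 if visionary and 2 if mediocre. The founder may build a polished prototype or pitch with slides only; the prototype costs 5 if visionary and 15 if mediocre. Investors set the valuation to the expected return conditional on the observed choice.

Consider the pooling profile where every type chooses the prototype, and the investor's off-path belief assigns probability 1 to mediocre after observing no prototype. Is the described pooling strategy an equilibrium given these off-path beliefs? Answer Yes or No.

On path, the investor holds the prior and pays 9/10·12 + 1/10·2 = 11. Off path (no prototype), believing mediocre, it pays 2.
visionary: the prototype nets 11 − 5 = 6; no prototype nets 2. visionary stays.
mediocre: the prototype nets 11 − 15 = -4; no prototype nets 2. mediocre would deviate.
A type deviates, so pooling fails.

No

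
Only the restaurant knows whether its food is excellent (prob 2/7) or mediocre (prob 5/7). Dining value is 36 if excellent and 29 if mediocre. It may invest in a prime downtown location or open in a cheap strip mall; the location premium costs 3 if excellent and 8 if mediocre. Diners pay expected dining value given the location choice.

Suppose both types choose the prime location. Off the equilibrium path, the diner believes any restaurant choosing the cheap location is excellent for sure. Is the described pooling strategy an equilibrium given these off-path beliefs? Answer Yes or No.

No

On path, the diner holds the prior and pays 2/7·36 + 5/7·29 = 31. Off path (the cheap location), believing excellent, it pays 36.
excellent: the prime location nets 31 − 3 = 28; the cheap location nets 36. excellent would deviate.
mediocre: the prime location nets 31 − 8 = 23; the cheap location nets 36. mediocre would deviate.
A type deviates, so pooling fails.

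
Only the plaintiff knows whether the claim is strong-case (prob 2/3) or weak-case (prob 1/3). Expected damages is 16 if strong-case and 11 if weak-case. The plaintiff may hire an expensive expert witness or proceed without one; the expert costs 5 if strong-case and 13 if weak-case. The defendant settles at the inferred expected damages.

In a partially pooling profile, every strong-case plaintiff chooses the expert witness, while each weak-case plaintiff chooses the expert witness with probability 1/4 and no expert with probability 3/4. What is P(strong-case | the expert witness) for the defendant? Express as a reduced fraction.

8/9

P(the expert witness) = (2/3)·1 + (1/3)·(1/4) = 3/4.
By Bayes' rule, P(strong-case | the expert witness) = (2/3) / (3/4) = 8/9.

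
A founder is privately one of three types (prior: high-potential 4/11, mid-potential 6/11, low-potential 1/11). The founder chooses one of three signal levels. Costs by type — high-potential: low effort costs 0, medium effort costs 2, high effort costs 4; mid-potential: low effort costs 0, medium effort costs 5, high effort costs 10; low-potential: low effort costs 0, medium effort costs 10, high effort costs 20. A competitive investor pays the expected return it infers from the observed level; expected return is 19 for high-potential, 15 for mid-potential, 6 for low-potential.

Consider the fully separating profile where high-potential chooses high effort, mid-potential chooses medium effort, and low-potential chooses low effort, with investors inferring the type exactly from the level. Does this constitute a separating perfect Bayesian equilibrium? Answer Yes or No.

Separating valuations: high effort → 19, medium effort → 15, low effort → 6.
high-potential (assigned high effort): low effort: 6 − 0 = 6; medium effort: 15 − 2 = 13; high effort: 19 − 4 = 15. high-potential stays.
mid-potential (assigned medium effort): low effort: 6 − 0 = 6; medium effort: 15 − 5 = 10; high effort: 19 − 10 = 9. mid-potential stays.
low-potential (assigned low effort): low effort: 6 − 0 = 6; medium effort: 15 − 10 = 5; high effort: 19 − 20 = -1. low-potential stays.
Every type prefers its assigned level; separation holds.

Yes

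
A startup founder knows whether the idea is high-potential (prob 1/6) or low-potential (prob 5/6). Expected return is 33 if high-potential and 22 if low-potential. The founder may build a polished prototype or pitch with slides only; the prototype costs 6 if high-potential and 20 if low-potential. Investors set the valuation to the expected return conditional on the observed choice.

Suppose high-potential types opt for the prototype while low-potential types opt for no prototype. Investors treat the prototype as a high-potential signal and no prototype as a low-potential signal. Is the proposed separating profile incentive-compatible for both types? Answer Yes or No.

Under these beliefs, the prototype earns valuation 33 and no prototype earns valuation 22.
high-potential: the prototype nets 33 − 6 = 27; no prototype nets 22. high-potential prefers the prototype.
low-potential: the prototype nets 33 − 20 = 13; no prototype nets 22. low-potential prefers no prototype.
Neither type deviates, so the separating profile is an equilibrium.

Yes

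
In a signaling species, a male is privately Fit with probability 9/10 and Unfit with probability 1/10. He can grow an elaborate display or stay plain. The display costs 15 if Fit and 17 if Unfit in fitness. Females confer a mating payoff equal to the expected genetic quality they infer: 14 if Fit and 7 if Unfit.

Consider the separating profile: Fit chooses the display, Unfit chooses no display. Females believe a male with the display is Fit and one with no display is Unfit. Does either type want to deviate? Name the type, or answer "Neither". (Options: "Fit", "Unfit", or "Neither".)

The display pays 14; no display pays 7.
Fit: assigned the display, nets 14 − 15 = -1; deviating to no display nets 7.
Unfit: assigned no display, nets 7; deviating to the display nets 14 − 17 = -3.
The Fit type gains 8 by deviating.

Fit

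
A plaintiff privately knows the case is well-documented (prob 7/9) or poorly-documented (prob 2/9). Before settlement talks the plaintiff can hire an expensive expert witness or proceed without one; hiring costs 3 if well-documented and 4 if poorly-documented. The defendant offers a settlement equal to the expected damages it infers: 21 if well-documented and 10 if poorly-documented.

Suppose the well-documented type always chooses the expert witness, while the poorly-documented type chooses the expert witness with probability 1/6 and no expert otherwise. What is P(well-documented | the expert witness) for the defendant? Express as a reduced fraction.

P(the expert witness) = (7/9)·1 + (2/9)·(1/6) = 22/27.
By Bayes' rule, P(well-documented | the expert witness) = (7/9) / (22/27) = 21/22.

21/22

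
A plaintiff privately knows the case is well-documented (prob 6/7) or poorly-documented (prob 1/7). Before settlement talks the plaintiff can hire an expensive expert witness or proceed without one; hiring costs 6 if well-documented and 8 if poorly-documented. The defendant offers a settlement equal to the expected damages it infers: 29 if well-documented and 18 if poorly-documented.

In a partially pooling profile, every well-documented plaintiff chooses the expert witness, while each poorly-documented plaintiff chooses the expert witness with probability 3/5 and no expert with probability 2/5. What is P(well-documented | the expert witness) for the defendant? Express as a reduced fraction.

P(the expert witness) = (6/7)·1 + (1/7)·(3/5) = 33/35.
By Bayes' rule, P(well-documented | the expert witness) = (6/7) / (33/35) = 10/11.

10/11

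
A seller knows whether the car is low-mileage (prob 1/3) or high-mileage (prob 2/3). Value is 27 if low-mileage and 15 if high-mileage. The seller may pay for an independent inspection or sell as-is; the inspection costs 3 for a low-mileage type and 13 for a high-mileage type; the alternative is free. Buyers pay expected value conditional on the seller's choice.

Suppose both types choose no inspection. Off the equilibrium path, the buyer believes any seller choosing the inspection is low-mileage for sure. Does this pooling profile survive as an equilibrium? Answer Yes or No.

On path, the buyer holds the prior and pays 1/3·27 + 2/3·15 = 19. Off path (the inspection), believing low-mileage, it pays 27.
low-mileage: no inspection nets 19; the inspection nets 27 − 3 = 24. low-mileage would deviate.
high-mileage: no inspection nets 19; the inspection nets 27 − 13 = 14. high-mileage stays.
A type deviates, so pooling fails.

No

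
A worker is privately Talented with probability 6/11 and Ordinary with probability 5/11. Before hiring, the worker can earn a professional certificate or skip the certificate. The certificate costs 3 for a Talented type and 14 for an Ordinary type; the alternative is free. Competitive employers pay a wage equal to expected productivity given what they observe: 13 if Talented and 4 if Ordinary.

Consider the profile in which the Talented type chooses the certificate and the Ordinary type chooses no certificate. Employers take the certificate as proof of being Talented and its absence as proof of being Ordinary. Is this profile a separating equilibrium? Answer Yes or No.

Under these beliefs, the certificate earns wage 13 and no certificate earns wage 4.
Talented: the certificate nets 13 − 3 = 10; no certificate nets 4. Talented prefers the certificate.
Ordinary: the certificate nets 13 − 14 = -1; no certificate nets 4. Ordinary prefers no certificate.
Neither type deviates, so the separating profile is an equilibrium.

Yes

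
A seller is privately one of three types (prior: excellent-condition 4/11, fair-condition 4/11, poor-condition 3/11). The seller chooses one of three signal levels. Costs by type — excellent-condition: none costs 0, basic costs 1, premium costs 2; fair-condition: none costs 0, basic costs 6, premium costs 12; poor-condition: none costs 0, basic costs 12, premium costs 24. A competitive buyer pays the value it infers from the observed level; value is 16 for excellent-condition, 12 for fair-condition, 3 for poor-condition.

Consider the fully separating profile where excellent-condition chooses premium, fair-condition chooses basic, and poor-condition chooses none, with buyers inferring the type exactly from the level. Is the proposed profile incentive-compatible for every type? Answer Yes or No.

Yes

Separating prices: premium → 16, basic → 12, none → 3.
excellent-condition (assigned premium): none: 3 − 0 = 3; basic: 12 − 1 = 11; premium: 16 − 2 = 14. excellent-condition stays.
fair-condition (assigned basic): none: 3 − 0 = 3; basic: 12 − 6 = 6; premium: 16 − 12 = 4. fair-condition stays.
poor-condition (assigned none): none: 3 − 0 = 3; basic: 12 − 12 = 0; premium: 16 − 24 = -8. poor-condition stays.
Every type prefers its assigned level; separation holds.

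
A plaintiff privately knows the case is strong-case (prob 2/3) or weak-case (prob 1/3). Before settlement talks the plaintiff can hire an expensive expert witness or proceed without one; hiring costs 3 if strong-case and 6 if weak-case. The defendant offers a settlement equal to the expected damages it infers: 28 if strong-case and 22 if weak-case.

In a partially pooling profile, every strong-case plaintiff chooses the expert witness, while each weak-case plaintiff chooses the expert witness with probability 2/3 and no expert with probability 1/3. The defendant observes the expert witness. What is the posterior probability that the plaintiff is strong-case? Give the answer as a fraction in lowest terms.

P(the expert witness) = (2/3)·1 + (1/3)·(2/3) = 8/9.
By Bayes' rule, P(strong-case | the expert witness) = (2/3) / (8/9) = 3/4.

3/4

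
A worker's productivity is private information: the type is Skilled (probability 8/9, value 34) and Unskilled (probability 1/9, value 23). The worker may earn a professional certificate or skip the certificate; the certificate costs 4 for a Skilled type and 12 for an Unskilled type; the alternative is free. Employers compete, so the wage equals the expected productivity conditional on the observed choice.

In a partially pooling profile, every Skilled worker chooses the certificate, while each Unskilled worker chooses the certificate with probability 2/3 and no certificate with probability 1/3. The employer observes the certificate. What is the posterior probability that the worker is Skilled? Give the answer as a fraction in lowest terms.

12/13

P(the certificate) = (8/9)·1 + (1/9)·(2/3) = 26/27.
By Bayes' rule, P(Skilled | the certificate) = (8/9) / (26/27) = 12/13.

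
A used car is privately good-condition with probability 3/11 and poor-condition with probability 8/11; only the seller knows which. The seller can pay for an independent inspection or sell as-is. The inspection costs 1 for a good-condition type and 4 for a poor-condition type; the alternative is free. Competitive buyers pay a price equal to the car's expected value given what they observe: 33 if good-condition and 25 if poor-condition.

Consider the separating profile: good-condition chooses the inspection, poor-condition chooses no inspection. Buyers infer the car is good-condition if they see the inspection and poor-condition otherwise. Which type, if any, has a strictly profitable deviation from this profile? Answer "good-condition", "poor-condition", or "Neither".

The inspection pays 33; no inspection pays 25.
good-condition: assigned the inspection, nets 33 − 1 = 32; deviating to no inspection nets 25.
poor-condition: assigned no inspection, nets 25; deviating to the inspection nets 33 − 4 = 29.
The poor-condition type gains 4 by deviating.

poor-condition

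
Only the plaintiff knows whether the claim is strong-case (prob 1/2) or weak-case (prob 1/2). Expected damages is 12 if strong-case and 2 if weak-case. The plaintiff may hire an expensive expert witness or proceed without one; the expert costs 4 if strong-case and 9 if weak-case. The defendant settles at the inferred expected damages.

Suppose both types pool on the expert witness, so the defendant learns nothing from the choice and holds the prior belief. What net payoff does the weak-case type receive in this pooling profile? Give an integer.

Pooled settlement = 1/2·12 + 1/2·2 = 7.
weak-case pays cost 9 for the expert witness, so net payoff = 7 − 9 = -2.

-2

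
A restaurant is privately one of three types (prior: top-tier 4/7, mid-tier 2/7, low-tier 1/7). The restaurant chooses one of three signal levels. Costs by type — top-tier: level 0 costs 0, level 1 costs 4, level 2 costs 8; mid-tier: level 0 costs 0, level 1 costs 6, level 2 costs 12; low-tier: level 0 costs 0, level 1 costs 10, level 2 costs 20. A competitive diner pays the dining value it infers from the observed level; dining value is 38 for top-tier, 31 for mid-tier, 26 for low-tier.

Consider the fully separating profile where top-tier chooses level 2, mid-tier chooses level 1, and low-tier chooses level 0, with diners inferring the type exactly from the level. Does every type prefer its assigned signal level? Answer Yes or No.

No

Separating price premiums: level 2 → 38, level 1 → 31, level 0 → 26.
top-tier (assigned level 2): level 0: 26 − 0 = 26; level 1: 31 − 4 = 27; level 2: 38 − 8 = 30. top-tier stays.
mid-tier (assigned level 1): level 0: 26 − 0 = 26; level 1: 31 − 6 = 25; level 2: 38 − 12 = 26. mid-tier prefers level 0.
low-tier (assigned level 0): level 0: 26 − 0 = 26; level 1: 31 − 10 = 21; level 2: 38 − 20 = 18. low-tier stays.
At least one type deviates; the separating profile fails.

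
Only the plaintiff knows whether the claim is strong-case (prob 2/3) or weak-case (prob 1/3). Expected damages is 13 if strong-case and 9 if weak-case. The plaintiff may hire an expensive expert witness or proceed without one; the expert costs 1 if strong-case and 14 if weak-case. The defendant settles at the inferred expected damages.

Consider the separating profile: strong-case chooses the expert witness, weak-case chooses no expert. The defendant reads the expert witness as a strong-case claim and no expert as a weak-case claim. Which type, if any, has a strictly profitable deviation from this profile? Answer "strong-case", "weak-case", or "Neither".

Neither

The expert witness pays 13; no expert pays 9.
strong-case: assigned the expert witness, nets 13 − 1 = 12; deviating to no expert nets 9.
weak-case: assigned no expert, nets 9; deviating to the expert witness nets 13 − 14 = -1.
Both types strictly prefer their assigned action; no profitable deviation.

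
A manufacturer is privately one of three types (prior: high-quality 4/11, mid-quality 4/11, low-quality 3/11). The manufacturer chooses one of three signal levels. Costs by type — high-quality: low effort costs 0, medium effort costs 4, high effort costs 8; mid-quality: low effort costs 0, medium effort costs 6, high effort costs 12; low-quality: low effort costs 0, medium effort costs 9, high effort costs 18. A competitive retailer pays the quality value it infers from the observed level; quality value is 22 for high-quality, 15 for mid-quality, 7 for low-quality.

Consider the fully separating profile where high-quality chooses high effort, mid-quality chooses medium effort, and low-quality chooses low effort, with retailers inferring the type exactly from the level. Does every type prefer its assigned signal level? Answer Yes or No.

Separating prices: high effort → 22, medium effort → 15, low effort → 7.
high-quality (assigned high effort): low effort: 7 − 0 = 7; medium effort: 15 − 4 = 11; high effort: 22 − 8 = 14. high-quality stays.
mid-quality (assigned medium effort): low effort: 7 − 0 = 7; medium effort: 15 − 6 = 9; high effort: 22 − 12 = 10. mid-quality prefers high effort.
low-quality (assigned low effort): low effort: 7 − 0 = 7; medium effort: 15 − 9 = 6; high effort: 22 − 18 = 4. low-quality stays.
At least one type deviates; the separating profile fails.

No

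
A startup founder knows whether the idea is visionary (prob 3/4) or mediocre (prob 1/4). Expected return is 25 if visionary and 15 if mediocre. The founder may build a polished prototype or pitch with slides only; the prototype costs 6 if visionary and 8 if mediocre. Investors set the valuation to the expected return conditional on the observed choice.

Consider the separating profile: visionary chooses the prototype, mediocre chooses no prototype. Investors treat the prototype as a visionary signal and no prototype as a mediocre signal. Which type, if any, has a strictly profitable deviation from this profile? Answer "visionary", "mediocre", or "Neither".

The prototype pays 25; no prototype pays 15.
visionary: assigned the prototype, nets 25 − 6 = 19; deviating to no prototype nets 15.
mediocre: assigned no prototype, nets 15; deviating to the prototype nets 25 − 8 = 17.
The mediocre type gains 2 by deviating.

mediocre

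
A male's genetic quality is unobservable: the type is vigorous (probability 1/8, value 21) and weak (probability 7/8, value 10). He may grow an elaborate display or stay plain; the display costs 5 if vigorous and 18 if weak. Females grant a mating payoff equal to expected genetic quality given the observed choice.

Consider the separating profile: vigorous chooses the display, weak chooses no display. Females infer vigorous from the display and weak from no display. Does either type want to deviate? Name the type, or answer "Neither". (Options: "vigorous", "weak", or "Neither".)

Neither

The display pays 21; no display pays 10.
vigorous: assigned the display, nets 21 − 5 = 16; deviating to no display nets 10.
weak: assigned no display, nets 10; deviating to the display nets 21 − 18 = 3.
Both types strictly prefer their assigned action; no profitable deviation.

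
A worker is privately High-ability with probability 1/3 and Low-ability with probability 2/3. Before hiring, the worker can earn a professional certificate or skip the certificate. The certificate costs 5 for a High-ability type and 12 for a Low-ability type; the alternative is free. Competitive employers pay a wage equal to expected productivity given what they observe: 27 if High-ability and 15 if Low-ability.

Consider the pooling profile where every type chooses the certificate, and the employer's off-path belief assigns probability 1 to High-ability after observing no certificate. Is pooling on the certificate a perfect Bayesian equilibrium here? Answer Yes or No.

On path, the employer holds the prior and pays 1/3·27 + 2/3·15 = 19. Off path (no certificate), believing High-ability, it pays 27.
High-ability: the certificate nets 19 − 5 = 14; no certificate nets 27. High-ability would deviate.
Low-ability: the certificate nets 19 − 12 = 7; no certificate nets 27. Low-ability would deviate.
A type deviates, so pooling fails.

No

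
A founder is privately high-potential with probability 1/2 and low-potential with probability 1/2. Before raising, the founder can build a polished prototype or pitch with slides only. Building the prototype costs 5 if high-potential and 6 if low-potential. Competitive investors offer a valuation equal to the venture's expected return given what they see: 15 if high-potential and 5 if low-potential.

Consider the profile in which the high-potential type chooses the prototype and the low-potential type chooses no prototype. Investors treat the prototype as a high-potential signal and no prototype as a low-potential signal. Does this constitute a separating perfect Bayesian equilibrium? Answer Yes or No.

No

Under these beliefs, the prototype earns valuation 15 and no prototype earns valuation 5.
high-potential: the prototype nets 15 − 5 = 10; no prototype nets 5. high-potential prefers the prototype.
low-potential: the prototype nets 15 − 6 = 9; no prototype nets 5. low-potential would deviate to the prototype.
low-potential has a profitable deviation, so the profile is not an equilibrium.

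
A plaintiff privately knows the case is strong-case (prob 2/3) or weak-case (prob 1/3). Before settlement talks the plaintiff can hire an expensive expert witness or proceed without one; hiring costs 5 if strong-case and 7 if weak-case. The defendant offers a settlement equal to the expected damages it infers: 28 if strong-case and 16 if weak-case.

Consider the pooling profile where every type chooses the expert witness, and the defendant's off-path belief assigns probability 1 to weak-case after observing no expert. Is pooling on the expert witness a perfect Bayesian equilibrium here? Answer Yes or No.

Yes

On path, the defendant holds the prior and pays 2/3·28 + 1/3·16 = 24. Off path (no expert), believing weak-case, it pays 16.
strong-case: the expert witness nets 24 − 5 = 19; no expert nets 16. strong-case stays.
weak-case: the expert witness nets 24 − 7 = 17; no expert nets 16. weak-case stays.
No type deviates, so pooling is sustained.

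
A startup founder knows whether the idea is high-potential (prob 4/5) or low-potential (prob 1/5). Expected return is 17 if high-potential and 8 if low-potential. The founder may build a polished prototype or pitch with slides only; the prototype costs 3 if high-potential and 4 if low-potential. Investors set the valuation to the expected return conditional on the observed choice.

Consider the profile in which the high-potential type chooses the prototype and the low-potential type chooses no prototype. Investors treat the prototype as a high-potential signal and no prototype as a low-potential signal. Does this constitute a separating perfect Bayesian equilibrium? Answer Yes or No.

Under these beliefs, the prototype earns valuation 17 and no prototype earns valuation 8.
high-potential: the prototype nets 17 − 3 = 14; no prototype nets 8. high-potential prefers the prototype.
low-potential: the prototype nets 17 − 4 = 13; no prototype nets 8. low-potential would deviate to the prototype.
low-potential has a profitable deviation, so the profile is not an equilibrium.

No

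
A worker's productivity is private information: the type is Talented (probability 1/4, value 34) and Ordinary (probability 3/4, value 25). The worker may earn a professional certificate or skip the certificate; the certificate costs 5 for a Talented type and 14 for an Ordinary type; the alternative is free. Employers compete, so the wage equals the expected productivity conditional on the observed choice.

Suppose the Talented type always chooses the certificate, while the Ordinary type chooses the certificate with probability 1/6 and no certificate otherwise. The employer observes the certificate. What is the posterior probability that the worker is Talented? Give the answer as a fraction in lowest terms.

P(the certificate) = (1/4)·1 + (3/4)·(1/6) = 3/8.
By Bayes' rule, P(Talented | the certificate) = (1/4) / (3/8) = 2/3.

2/3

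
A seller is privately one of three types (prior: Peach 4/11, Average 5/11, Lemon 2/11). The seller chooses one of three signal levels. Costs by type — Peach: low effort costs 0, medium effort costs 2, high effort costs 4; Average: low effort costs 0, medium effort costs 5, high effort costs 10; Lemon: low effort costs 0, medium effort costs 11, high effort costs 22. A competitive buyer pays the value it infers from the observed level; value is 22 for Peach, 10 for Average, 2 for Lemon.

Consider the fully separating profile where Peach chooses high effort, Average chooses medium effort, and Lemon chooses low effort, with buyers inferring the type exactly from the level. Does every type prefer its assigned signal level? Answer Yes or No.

No

Separating prices: high effort → 22, medium effort → 10, low effort → 2.
Peach (assigned high effort): low effort: 2 − 0 = 2; medium effort: 10 − 2 = 8; high effort: 22 − 4 = 18. Peach stays.
Average (assigned medium effort): low effort: 2 − 0 = 2; medium effort: 10 − 5 = 5; high effort: 22 − 10 = 12. Average prefers high effort.
Lemon (assigned low effort): low effort: 2 − 0 = 2; medium effort: 10 − 11 = -1; high effort: 22 − 22 = 0. Lemon stays.
At least one type deviates; the separating profile fails.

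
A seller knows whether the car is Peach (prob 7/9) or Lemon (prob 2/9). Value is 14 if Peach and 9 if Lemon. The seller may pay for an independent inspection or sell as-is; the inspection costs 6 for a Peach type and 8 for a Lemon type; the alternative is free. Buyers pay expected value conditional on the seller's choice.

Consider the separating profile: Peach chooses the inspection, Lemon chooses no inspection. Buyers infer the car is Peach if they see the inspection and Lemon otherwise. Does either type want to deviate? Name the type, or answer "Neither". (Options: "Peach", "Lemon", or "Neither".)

Peach

The inspection pays 14; no inspection pays 9.
Peach: assigned the inspection, nets 14 − 6 = 8; deviating to no inspection nets 9.
Lemon: assigned no inspection, nets 9; deviating to the inspection nets 14 − 8 = 6.
The Peach type gains 1 by deviating.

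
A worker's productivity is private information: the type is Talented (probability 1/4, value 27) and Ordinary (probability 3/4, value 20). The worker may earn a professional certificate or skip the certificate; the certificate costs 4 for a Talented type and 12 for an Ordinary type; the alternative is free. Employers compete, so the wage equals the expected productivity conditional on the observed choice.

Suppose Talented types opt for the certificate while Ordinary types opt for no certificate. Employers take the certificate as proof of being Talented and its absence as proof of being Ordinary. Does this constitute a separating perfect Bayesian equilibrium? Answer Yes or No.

Under these beliefs, the certificate earns wage 27 and no certificate earns wage 20.
Talented: the certificate nets 27 − 4 = 23; no certificate nets 20. Talented prefers the certificate.
Ordinary: the certificate nets 27 − 12 = 15; no certificate nets 20. Ordinary prefers no certificate.
Neither type deviates, so the separating profile is an equilibrium.

Yes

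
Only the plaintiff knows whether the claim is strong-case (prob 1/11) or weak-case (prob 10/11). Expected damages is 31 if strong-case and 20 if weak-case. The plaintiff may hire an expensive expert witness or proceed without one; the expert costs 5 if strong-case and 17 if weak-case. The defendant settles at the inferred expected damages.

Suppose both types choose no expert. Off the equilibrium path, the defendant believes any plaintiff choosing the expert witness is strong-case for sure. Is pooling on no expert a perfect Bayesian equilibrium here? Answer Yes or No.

No

On path, the defendant holds the prior and pays 1/11·31 + 10/11·20 = 21. Off path (the expert witness), believing strong-case, it pays 31.
strong-case: no expert nets 21; the expert witness nets 31 − 5 = 26. strong-case would deviate.
weak-case: no expert nets 21; the expert witness nets 31 − 17 = 14. weak-case stays.
A type deviates, so pooling fails.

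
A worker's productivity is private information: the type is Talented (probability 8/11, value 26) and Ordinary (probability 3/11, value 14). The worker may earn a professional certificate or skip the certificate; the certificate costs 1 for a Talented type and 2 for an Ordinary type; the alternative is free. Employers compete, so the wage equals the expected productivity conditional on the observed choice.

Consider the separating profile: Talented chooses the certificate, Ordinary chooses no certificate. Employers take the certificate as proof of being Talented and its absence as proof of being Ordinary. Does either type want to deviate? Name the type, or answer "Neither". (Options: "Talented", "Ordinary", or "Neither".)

Ordinary

The certificate pays 26; no certificate pays 14.
Talented: assigned the certificate, nets 26 − 1 = 25; deviating to no certificate nets 14.
Ordinary: assigned no certificate, nets 14; deviating to the certificate nets 26 − 2 = 24.
The Ordinary type gains 10 by deviating.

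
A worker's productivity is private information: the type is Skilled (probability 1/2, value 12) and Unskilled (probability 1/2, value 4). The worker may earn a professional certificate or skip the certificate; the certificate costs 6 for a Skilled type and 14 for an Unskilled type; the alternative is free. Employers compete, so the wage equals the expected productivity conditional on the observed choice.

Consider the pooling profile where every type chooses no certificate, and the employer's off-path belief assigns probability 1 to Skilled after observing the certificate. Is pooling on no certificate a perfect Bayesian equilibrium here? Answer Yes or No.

Yes

On path, the employer holds the prior and pays 1/2·12 + 1/2·4 = 8. Off path (the certificate), believing Skilled, it pays 12.
Skilled: no certificate nets 8; the certificate nets 12 − 6 = 6. Skilled stays.
Unskilled: no certificate nets 8; the certificate nets 12 − 14 = -2. Unskilled stays.
No type deviates, so pooling is sustained.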